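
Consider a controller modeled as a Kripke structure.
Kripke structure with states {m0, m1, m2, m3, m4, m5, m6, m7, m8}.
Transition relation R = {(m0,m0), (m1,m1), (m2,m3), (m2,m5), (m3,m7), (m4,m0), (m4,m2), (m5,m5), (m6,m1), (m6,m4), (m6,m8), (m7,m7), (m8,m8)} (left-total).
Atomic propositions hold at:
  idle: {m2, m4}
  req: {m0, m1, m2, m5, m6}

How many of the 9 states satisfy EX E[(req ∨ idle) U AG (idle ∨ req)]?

Sat(req ∨ idle) = {m0, m1, m2, m4, m5, m6}
Sat(idle ∨ req) = {m0, m1, m2, m4, m5, m6}
AG (idle ∨ req): greatest fixpoint, start Z0 = {m0, m1, m2, m4, m5, m6}, keep only states in Sat with every successor in Z. Z1 = {m0, m1, m4, m5}; Z2 = {m0, m1, m5}; fixed.
Sat(AG (idle ∨ req)) = {m0, m1, m5}
E[(req ∨ idle) U AG (idle ∨ req)]: least fixpoint, start Z0 = Sat(AG (idle ∨ req)) = {m0, m1, m5}, add states in Sat(req ∨ idle) with some successor in Z. Z1 = {m0, m1, m2, m4, m5, m6}; fixed.
Sat(E[(req ∨ idle) U AG (idle ∨ req)]) = {m0, m1, m2, m4, m5, m6}
Sat(EX E[(req ∨ idle) U AG (idle ∨ req)]) = {s : some successor in {m0, m1, m2, m4, m5, m6}} = {m0, m1, m2, m4, m5, m6}
|Sat(EX E[(req ∨ idle) U AG (idle ∨ req)])| = |{m0, m1, m2, m4, m5, m6}| = 6.

6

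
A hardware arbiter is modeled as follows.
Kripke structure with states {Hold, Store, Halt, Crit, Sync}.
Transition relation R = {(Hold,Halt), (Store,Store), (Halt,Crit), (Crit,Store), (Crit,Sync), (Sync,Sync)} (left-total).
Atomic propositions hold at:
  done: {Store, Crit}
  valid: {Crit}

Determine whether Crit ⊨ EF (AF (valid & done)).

Sat(valid & done) = {Crit}
AF (valid & done): least fixpoint, start Z0 = {Crit}, add states with every successor in Z. Z1 = {Halt, Crit}; Z2 = {Hold, Halt, Crit}; fixed.
Sat(AF (valid & done)) = {Hold, Halt, Crit}
EF (AF (valid & done)): least fixpoint, start Z0 = {Hold, Halt, Crit}, add states with some successor in Z. Already a fixed point.
Sat(EF (AF (valid & done))) = {Hold, Halt, Crit}
Crit ∈ Sat(EF (AF (valid & done))) = {Hold, Halt, Crit}, so the formula holds at Crit.

Yes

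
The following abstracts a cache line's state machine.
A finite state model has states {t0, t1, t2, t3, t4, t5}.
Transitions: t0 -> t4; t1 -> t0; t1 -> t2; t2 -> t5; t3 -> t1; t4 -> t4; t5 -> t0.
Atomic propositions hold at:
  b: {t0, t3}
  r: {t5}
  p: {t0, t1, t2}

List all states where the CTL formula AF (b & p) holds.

Sat(b & p) = {t0}
AF (b & p): least fixpoint, start Z0 = {t0}, add states with every successor in Z. Z1 = {t0, t5}; Z2 = {t0, t2, t5}; Z3 = {t0, t1, t2, t5}; Z4 = {t0, t1, t2, t3, t5}; fixed.
Sat(AF (b & p)) = {t0, t1, t2, t3, t5}

{t0, t1, t2, t3, t5}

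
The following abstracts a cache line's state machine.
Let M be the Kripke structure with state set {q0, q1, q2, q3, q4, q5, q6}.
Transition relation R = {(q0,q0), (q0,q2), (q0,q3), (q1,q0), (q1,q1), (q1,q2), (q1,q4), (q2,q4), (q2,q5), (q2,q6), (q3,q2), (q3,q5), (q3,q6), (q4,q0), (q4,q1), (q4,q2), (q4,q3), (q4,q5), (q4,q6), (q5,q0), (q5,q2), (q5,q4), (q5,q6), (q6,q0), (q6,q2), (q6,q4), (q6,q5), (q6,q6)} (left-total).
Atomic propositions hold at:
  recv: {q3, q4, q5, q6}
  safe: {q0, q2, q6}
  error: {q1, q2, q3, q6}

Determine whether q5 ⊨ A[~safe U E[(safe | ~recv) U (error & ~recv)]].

No

Sat(~safe) = {q1, q3, q4, q5}
Sat(~recv) = {q0, q1, q2}
Sat(safe | ~recv) = {q0, q1, q2, q6}
Sat(error & ~recv) = {q1, q2}
E[(safe | ~recv) U (error & ~recv)]: least fixpoint, start Z0 = Sat((error & ~recv)) = {q1, q2}, add states in Sat(safe | ~recv) with some successor in Z. Z1 = {q0, q1, q2, q6}; fixed.
Sat(E[(safe | ~recv) U (error & ~recv)]) = {q0, q1, q2, q6}
A[~safe U E[(safe | ~recv) U (error & ~recv)]]: least fixpoint, start Z0 = Sat(E[(safe | ~recv) U (error & ~recv)]) = {q0, q1, q2, q6}, add states in Sat(~safe) with every successor in Z. Already a fixed point.
Sat(A[~safe U E[(safe | ~recv) U (error & ~recv)]]) = {q0, q1, q2, q6}
q5 ∉ Sat(A[~safe U E[(safe | ~recv) U (error & ~recv)]]) = {q0, q1, q2, q6}, so the formula does not hold at q5.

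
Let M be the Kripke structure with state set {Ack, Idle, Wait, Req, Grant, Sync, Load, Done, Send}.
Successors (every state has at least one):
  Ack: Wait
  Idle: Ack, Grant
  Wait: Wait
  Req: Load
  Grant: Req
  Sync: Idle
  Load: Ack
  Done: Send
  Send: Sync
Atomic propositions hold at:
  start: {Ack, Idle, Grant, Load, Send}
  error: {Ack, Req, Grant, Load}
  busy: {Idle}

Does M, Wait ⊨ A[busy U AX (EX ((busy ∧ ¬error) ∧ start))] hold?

No

Sat(¬error) = {Idle, Wait, Sync, Done, Send}
Sat(busy ∧ ¬error) = {Idle}
Sat((busy ∧ ¬error) ∧ start) = {Idle}
Sat(EX ((busy ∧ ¬error) ∧ start)) = {s : some successor in {Idle}} = {Sync}
Sat(AX (EX ((busy ∧ ¬error) ∧ start))) = {s : every successor in {Sync}} = {Send}
A[busy U AX (EX ((busy ∧ ¬error) ∧ start))]: least fixpoint, start Z0 = Sat(AX (EX ((busy ∧ ¬error) ∧ start))) = {Send}, add states in Sat(busy) with every successor in Z. Already a fixed point.
Sat(A[busy U AX (EX ((busy ∧ ¬error) ∧ start))]) = {Send}
Wait ∉ Sat(A[busy U AX (EX ((busy ∧ ¬error) ∧ start))]) = {Send}, so the formula does not hold at Wait.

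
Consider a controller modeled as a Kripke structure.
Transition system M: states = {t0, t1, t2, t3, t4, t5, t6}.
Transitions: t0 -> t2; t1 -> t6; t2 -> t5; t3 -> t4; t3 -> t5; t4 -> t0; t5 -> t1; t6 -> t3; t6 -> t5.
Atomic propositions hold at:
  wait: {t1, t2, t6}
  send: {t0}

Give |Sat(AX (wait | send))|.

Sat(wait | send) = {t0, t1, t2, t6}
Sat(AX (wait | send)) = {s : every successor in {t0, t1, t2, t6}} = {t0, t1, t4, t5}
|Sat(AX (wait | send))| = |{t0, t1, t4, t5}| = 4.

4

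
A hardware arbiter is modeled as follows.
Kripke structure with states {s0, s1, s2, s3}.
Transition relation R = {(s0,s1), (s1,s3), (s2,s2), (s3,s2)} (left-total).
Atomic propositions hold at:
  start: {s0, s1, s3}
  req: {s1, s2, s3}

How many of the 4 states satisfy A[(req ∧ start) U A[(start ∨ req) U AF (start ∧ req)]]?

3

Sat(req ∧ start) = {s1, s3}
Sat(start ∨ req) = {s0, s1, s2, s3}
Sat(start ∧ req) = {s1, s3}
AF (start ∧ req): least fixpoint, start Z0 = {s1, s3}, add states with every successor in Z. Z1 = {s0, s1, s3}; fixed.
Sat(AF (start ∧ req)) = {s0, s1, s3}
A[(start ∨ req) U AF (start ∧ req)]: least fixpoint, start Z0 = Sat(AF (start ∧ req)) = {s0, s1, s3}, add states in Sat(start ∨ req) with every successor in Z. Already a fixed point.
Sat(A[(start ∨ req) U AF (start ∧ req)]) = {s0, s1, s3}
A[(req ∧ start) U A[(start ∨ req) U AF (start ∧ req)]]: least fixpoint, start Z0 = Sat(A[(start ∨ req) U AF (start ∧ req)]) = {s0, s1, s3}, add states in Sat(req ∧ start) with every successor in Z. Already a fixed point.
Sat(A[(req ∧ start) U A[(start ∨ req) U AF (start ∧ req)]]) = {s0, s1, s3}
|Sat(A[(req ∧ start) U A[(start ∨ req) U AF (start ∧ req)]])| = |{s0, s1, s3}| = 3.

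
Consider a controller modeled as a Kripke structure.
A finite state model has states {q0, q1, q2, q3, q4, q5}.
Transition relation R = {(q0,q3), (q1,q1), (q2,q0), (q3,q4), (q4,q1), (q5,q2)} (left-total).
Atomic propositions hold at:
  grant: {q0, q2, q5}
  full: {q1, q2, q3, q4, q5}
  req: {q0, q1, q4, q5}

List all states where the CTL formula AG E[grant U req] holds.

E[grant U req]: least fixpoint, start Z0 = Sat(req) = {q0, q1, q4, q5}, add states in Sat(grant) with some successor in Z. Z1 = {q0, q1, q2, q4, q5}; fixed.
Sat(E[grant U req]) = {q0, q1, q2, q4, q5}
AG E[grant U req]: greatest fixpoint, start Z0 = {q0, q1, q2, q4, q5}, keep only states in Sat with every successor in Z. Z1 = {q1, q2, q4, q5}; Z2 = {q1, q4, q5}; Z3 = {q1, q4}; fixed.
Sat(AG E[grant U req]) = {q1, q4}

{q1, q4}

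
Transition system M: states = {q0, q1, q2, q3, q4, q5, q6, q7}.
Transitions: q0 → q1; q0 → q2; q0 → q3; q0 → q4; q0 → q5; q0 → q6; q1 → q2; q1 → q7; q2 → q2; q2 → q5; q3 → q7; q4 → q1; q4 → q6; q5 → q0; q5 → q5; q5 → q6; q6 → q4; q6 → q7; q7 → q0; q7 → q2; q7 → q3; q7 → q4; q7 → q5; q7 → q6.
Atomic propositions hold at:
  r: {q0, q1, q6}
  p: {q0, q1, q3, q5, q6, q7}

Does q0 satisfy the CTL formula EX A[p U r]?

A[p U r]: least fixpoint, start Z0 = Sat(r) = {q0, q1, q6}, add states in Sat(p) with every successor in Z. Already a fixed point.
Sat(A[p U r]) = {q0, q1, q6}
Sat(EX A[p U r]) = {s : some successor in {q0, q1, q6}} = {q0, q4, q5, q7}
q0 ∈ Sat(EX A[p U r]) = {q0, q4, q5, q7}, so the formula holds at q0.

Yes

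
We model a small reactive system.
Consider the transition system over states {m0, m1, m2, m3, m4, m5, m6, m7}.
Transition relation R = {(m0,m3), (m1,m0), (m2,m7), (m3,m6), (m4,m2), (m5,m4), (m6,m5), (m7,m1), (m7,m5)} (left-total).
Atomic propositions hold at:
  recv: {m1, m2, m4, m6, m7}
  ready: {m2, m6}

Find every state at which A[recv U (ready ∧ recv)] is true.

{m2, m4, m6}

Sat(ready ∧ recv) = {m2, m6}
A[recv U (ready ∧ recv)]: least fixpoint, start Z0 = Sat((ready ∧ recv)) = {m2, m6}, add states in Sat(recv) with every successor in Z. Z1 = {m2, m4, m6}; fixed.
Sat(A[recv U (ready ∧ recv)]) = {m2, m4, m6}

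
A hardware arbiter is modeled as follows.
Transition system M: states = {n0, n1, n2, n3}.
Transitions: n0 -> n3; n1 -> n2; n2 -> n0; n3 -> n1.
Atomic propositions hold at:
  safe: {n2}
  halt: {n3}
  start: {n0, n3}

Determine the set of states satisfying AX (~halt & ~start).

Sat(~halt) = {n0, n1, n2}
Sat(~start) = {n1, n2}
Sat(~halt & ~start) = {n1, n2}
Sat(AX (~halt & ~start)) = {s : every successor in {n1, n2}} = {n1, n3}

{n1, n3}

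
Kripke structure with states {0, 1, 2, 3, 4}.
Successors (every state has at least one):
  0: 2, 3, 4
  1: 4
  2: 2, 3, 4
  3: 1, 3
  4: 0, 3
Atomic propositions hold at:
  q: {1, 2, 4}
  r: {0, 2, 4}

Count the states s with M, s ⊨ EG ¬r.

1

Sat(¬r) = {1, 3}
EG ¬r: greatest fixpoint, start Z0 = {1, 3}, keep only states in Sat with some successor in Z. Z1 = {3}; fixed.
Sat(EG ¬r) = {3}
|Sat(EG ¬r)| = |{3}| = 1.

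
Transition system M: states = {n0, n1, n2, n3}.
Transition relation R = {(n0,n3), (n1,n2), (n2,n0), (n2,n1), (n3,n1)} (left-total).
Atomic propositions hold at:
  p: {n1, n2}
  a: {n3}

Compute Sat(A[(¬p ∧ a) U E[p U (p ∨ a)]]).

Sat(¬p) = {n0, n3}
Sat(¬p ∧ a) = {n3}
Sat(p ∨ a) = {n1, n2, n3}
E[p U (p ∨ a)]: least fixpoint, start Z0 = Sat((p ∨ a)) = {n1, n2, n3}, add states in Sat(p) with some successor in Z. Already a fixed point.
Sat(E[p U (p ∨ a)]) = {n1, n2, n3}
A[(¬p ∧ a) U E[p U (p ∨ a)]]: least fixpoint, start Z0 = Sat(E[p U (p ∨ a)]) = {n1, n2, n3}, add states in Sat(¬p ∧ a) with every successor in Z. Already a fixed point.
Sat(A[(¬p ∧ a) U E[p U (p ∨ a)]]) = {n1, n2, n3}

{n1, n2, n3}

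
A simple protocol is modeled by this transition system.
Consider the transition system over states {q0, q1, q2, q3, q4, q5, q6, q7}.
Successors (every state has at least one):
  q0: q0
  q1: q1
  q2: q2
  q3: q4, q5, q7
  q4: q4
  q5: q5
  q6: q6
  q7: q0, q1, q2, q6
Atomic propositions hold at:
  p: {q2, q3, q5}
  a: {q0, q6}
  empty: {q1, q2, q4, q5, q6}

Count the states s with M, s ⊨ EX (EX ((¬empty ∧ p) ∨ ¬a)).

6

Sat(¬empty) = {q0, q3, q7}
Sat(¬empty ∧ p) = {q3}
Sat(¬a) = {q1, q2, q3, q4, q5, q7}
Sat((¬empty ∧ p) ∨ ¬a) = {q1, q2, q3, q4, q5, q7}
Sat(EX ((¬empty ∧ p) ∨ ¬a)) = {s : some successor in {q1, q2, q3, q4, q5, q7}} = {q1, q2, q3, q4, q5, q7}
Sat(EX (EX ((¬empty ∧ p) ∨ ¬a))) = {s : some successor in {q1, q2, q3, q4, q5, q7}} = {q1, q2, q3, q4, q5, q7}
|Sat(EX (EX ((¬empty ∧ p) ∨ ¬a)))| = |{q1, q2, q3, q4, q5, q7}| = 6.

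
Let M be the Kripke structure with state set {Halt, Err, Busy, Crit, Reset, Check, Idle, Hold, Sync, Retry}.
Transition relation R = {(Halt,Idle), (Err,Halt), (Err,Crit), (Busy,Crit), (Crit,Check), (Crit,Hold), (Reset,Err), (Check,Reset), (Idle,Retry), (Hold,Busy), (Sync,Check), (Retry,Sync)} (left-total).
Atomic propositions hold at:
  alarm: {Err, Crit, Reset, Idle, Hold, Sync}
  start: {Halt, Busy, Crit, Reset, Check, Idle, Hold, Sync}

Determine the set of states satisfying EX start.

{Halt, Err, Busy, Crit, Check, Hold, Sync, Retry}

Sat(EX start) = {s : some successor in {Halt, Busy, Crit, Reset, Check, Idle, Hold, Sync}} = {Halt, Err, Busy, Crit, Check, Hold, Sync, Retry}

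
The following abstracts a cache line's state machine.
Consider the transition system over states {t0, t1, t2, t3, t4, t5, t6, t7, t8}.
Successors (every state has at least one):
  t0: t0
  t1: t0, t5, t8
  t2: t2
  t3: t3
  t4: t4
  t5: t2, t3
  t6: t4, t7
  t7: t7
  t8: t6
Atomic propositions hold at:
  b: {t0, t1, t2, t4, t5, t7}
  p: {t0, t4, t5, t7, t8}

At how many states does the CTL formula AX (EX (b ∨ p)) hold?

Sat(b ∨ p) = {t0, t1, t2, t4, t5, t7, t8}
Sat(EX (b ∨ p)) = {s : some successor in {t0, t1, t2, t4, t5, t7, t8}} = {t0, t1, t2, t4, t5, t6, t7}
Sat(AX (EX (b ∨ p))) = {s : every successor in {t0, t1, t2, t4, t5, t6, t7}} = {t0, t2, t4, t6, t7, t8}
|Sat(AX (EX (b ∨ p)))| = |{t0, t2, t4, t6, t7, t8}| = 6.

6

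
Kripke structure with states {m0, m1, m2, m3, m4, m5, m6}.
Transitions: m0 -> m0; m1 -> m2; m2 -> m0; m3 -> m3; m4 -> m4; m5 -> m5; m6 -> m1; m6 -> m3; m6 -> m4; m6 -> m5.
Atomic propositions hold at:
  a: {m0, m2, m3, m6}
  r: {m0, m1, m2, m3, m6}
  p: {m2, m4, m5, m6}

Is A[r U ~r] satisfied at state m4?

Sat(~r) = {m4, m5}
A[r U ~r]: least fixpoint, start Z0 = Sat(~r) = {m4, m5}, add states in Sat(r) with every successor in Z. Already a fixed point.
Sat(A[r U ~r]) = {m4, m5}
m4 ∈ Sat(A[r U ~r]) = {m4, m5}, so the formula holds at m4.

Yes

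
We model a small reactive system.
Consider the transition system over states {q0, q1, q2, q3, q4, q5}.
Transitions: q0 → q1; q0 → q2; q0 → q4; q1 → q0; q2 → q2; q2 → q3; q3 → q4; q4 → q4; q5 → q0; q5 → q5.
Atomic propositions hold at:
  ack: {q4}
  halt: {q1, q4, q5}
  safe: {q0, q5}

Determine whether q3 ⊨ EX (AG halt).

Yes

AG halt: greatest fixpoint, start Z0 = {q1, q4, q5}, keep only states in Sat with every successor in Z. Z1 = {q4}; fixed.
Sat(AG halt) = {q4}
Sat(EX (AG halt)) = {s : some successor in {q4}} = {q0, q3, q4}
q3 ∈ Sat(EX (AG halt)) = {q0, q3, q4}, so the formula holds at q3.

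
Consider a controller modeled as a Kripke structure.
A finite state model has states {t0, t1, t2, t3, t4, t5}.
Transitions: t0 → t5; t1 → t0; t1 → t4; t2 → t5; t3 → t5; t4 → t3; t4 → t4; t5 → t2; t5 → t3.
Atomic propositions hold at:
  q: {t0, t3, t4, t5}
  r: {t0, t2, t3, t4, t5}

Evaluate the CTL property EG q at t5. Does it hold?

Yes

EG q: greatest fixpoint, start Z0 = {t0, t3, t4, t5}, keep only states in Sat with some successor in Z. Already a fixed point.
Sat(EG q) = {t0, t3, t4, t5}
t5 ∈ Sat(EG q) = {t0, t3, t4, t5}, so the formula holds at t5.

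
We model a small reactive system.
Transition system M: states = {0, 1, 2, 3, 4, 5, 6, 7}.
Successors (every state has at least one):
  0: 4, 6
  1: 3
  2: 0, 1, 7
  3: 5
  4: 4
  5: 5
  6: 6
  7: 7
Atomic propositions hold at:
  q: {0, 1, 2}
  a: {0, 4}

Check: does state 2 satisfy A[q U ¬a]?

Sat(¬a) = {1, 2, 3, 5, 6, 7}
A[q U ¬a]: least fixpoint, start Z0 = Sat(¬a) = {1, 2, 3, 5, 6, 7}, add states in Sat(q) with every successor in Z. Already a fixed point.
Sat(A[q U ¬a]) = {1, 2, 3, 5, 6, 7}
2 ∈ Sat(A[q U ¬a]) = {1, 2, 3, 5, 6, 7}, so the formula holds at 2.

Yes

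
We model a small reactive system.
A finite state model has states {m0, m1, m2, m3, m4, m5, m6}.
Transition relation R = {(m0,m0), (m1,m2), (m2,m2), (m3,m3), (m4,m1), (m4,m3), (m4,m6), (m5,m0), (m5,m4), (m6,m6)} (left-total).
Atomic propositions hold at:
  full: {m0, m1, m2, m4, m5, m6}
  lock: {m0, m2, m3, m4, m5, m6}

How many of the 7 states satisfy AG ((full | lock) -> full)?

4

Sat(full | lock) = {m0, m1, m2, m3, m4, m5, m6}
Sat((full | lock) -> full) = {m0, m1, m2, m4, m5, m6}
AG ((full | lock) -> full): greatest fixpoint, start Z0 = {m0, m1, m2, m4, m5, m6}, keep only states in Sat with every successor in Z. Z1 = {m0, m1, m2, m5, m6}; Z2 = {m0, m1, m2, m6}; fixed.
Sat(AG ((full | lock) -> full)) = {m0, m1, m2, m6}
|Sat(AG ((full | lock) -> full))| = |{m0, m1, m2, m6}| = 4.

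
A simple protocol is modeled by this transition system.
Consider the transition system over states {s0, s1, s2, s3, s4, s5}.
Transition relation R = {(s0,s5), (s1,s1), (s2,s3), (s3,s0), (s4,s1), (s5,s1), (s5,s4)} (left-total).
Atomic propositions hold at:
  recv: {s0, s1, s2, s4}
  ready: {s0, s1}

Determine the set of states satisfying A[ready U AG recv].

AG recv: greatest fixpoint, start Z0 = {s0, s1, s2, s4}, keep only states in Sat with every successor in Z. Z1 = {s1, s4}; fixed.
Sat(AG recv) = {s1, s4}
A[ready U AG recv]: least fixpoint, start Z0 = Sat(AG recv) = {s1, s4}, add states in Sat(ready) with every successor in Z. Already a fixed point.
Sat(A[ready U AG recv]) = {s1, s4}

{s1, s4}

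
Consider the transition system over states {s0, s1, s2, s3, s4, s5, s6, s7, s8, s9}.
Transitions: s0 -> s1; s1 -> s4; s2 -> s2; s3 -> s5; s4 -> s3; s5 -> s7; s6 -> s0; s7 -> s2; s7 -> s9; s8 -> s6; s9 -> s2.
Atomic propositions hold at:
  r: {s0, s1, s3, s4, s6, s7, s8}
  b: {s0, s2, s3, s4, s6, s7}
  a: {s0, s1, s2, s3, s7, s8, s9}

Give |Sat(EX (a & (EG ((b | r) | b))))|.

Sat(b | r) = {s0, s1, s2, s3, s4, s6, s7, s8}
Sat((b | r) | b) = {s0, s1, s2, s3, s4, s6, s7, s8}
EG ((b | r) | b): greatest fixpoint, start Z0 = {s0, s1, s2, s3, s4, s6, s7, s8}, keep only states in Sat with some successor in Z. Z1 = {s0, s1, s2, s4, s6, s7, s8}; Z2 = {s0, s1, s2, s6, s7, s8}; Z3 = {s0, s2, s6, s7, s8}; Z4 = {s2, s6, s7, s8}; Z5 = {s2, s7, s8}; Z6 = {s2, s7}; fixed.
Sat(EG ((b | r) | b)) = {s2, s7}
Sat(a & (EG ((b | r) | b))) = {s2, s7}
Sat(EX (a & (EG ((b | r) | b)))) = {s : some successor in {s2, s7}} = {s2, s5, s7, s9}
|Sat(EX (a & (EG ((b | r) | b))))| = |{s2, s5, s7, s9}| = 4.

4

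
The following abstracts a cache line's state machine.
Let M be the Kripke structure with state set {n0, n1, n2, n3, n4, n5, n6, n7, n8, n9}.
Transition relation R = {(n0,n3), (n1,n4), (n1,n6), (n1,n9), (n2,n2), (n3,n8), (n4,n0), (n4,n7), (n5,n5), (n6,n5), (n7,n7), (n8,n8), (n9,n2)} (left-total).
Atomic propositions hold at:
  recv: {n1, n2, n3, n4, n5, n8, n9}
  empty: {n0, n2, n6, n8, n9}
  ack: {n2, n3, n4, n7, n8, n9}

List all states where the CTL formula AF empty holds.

{n0, n2, n3, n6, n8, n9}

AF empty: least fixpoint, start Z0 = {n0, n2, n6, n8, n9}, add states with every successor in Z. Z1 = {n0, n2, n3, n6, n8, n9}; fixed.
Sat(AF empty) = {n0, n2, n3, n6, n8, n9}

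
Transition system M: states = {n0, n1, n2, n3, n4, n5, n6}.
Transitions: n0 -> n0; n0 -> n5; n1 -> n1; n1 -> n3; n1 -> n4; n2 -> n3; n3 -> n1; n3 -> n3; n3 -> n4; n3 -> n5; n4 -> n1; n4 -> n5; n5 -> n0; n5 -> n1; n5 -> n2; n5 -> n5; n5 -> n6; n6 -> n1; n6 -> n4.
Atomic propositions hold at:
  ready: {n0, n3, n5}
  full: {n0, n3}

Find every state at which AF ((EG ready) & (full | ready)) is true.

{n0, n2, n3, n5}

EG ready: greatest fixpoint, start Z0 = {n0, n3, n5}, keep only states in Sat with some successor in Z. Already a fixed point.
Sat(EG ready) = {n0, n3, n5}
Sat(full | ready) = {n0, n3, n5}
Sat((EG ready) & (full | ready)) = {n0, n3, n5}
AF ((EG ready) & (full | ready)): least fixpoint, start Z0 = {n0, n3, n5}, add states with every successor in Z. Z1 = {n0, n2, n3, n5}; fixed.
Sat(AF ((EG ready) & (full | ready))) = {n0, n2, n3, n5}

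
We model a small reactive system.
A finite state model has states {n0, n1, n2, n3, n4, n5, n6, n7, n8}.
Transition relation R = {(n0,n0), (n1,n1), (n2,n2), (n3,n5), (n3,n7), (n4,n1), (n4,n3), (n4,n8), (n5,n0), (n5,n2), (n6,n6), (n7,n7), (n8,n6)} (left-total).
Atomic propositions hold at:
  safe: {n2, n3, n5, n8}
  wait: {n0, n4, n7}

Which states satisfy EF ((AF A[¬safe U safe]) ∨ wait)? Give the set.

Sat(¬safe) = {n0, n1, n4, n6, n7}
A[¬safe U safe]: least fixpoint, start Z0 = Sat(safe) = {n2, n3, n5, n8}, add states in Sat(¬safe) with every successor in Z. Already a fixed point.
Sat(A[¬safe U safe]) = {n2, n3, n5, n8}
AF A[¬safe U safe]: least fixpoint, start Z0 = {n2, n3, n5, n8}, add states with every successor in Z. Already a fixed point.
Sat(AF A[¬safe U safe]) = {n2, n3, n5, n8}
Sat((AF A[¬safe U safe]) ∨ wait) = {n0, n2, n3, n4, n5, n7, n8}
EF ((AF A[¬safe U safe]) ∨ wait): least fixpoint, start Z0 = {n0, n2, n3, n4, n5, n7, n8}, add states with some successor in Z. Already a fixed point.
Sat(EF ((AF A[¬safe U safe]) ∨ wait)) = {n0, n2, n3, n4, n5, n7, n8}

{n0, n2, n3, n4, n5, n7, n8}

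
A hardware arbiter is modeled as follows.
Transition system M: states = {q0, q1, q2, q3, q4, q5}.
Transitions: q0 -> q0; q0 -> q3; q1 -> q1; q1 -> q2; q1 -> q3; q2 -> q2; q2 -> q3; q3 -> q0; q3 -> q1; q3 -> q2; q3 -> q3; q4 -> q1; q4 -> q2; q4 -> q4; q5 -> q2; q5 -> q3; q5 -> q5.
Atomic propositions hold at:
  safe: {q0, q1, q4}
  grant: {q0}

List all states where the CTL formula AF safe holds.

{q0, q1, q4}

AF safe: least fixpoint, start Z0 = {q0, q1, q4}, add states with every successor in Z. Already a fixed point.
Sat(AF safe) = {q0, q1, q4}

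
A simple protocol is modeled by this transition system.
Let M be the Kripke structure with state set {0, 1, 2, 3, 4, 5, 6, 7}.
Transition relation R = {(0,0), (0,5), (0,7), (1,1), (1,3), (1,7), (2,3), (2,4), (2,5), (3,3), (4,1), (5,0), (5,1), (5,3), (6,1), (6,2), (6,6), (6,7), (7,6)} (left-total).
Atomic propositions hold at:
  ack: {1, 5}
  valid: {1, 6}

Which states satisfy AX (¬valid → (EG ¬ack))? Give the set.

{1, 3, 4, 5, 6, 7}

Sat(¬valid) = {0, 2, 3, 4, 5, 7}
Sat(¬ack) = {0, 2, 3, 4, 6, 7}
EG ¬ack: greatest fixpoint, start Z0 = {0, 2, 3, 4, 6, 7}, keep only states in Sat with some successor in Z. Z1 = {0, 2, 3, 6, 7}; fixed.
Sat(EG ¬ack) = {0, 2, 3, 6, 7}
Sat(¬valid → (EG ¬ack)) = {0, 1, 2, 3, 6, 7}
Sat(AX (¬valid → (EG ¬ack))) = {s : every successor in {0, 1, 2, 3, 6, 7}} = {1, 3, 4, 5, 6, 7}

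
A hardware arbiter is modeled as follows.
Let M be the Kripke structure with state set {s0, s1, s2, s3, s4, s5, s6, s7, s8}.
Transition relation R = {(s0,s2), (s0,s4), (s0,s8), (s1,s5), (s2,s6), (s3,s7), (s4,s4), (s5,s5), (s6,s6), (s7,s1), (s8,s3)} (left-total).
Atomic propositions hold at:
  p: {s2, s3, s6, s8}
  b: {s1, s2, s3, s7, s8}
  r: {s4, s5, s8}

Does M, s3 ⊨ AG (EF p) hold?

EF p: least fixpoint, start Z0 = {s2, s3, s6, s8}, add states with some successor in Z. Z1 = {s0, s2, s3, s6, s8}; fixed.
Sat(EF p) = {s0, s2, s3, s6, s8}
AG (EF p): greatest fixpoint, start Z0 = {s0, s2, s3, s6, s8}, keep only states in Sat with every successor in Z. Z1 = {s2, s6, s8}; Z2 = {s2, s6}; fixed.
Sat(AG (EF p)) = {s2, s6}
s3 ∉ Sat(AG (EF p)) = {s2, s6}, so the formula does not hold at s3.

No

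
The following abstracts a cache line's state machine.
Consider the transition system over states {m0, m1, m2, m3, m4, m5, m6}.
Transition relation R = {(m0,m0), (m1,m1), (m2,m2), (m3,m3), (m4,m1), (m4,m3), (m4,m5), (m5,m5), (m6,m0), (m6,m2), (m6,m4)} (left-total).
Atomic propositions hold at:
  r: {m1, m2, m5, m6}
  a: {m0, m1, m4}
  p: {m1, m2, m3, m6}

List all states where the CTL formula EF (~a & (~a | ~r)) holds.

Sat(~a) = {m2, m3, m5, m6}
Sat(~r) = {m0, m3, m4}
Sat(~a | ~r) = {m0, m2, m3, m4, m5, m6}
Sat(~a & (~a | ~r)) = {m2, m3, m5, m6}
EF (~a & (~a | ~r)): least fixpoint, start Z0 = {m2, m3, m5, m6}, add states with some successor in Z. Z1 = {m2, m3, m4, m5, m6}; fixed.
Sat(EF (~a & (~a | ~r))) = {m2, m3, m4, m5, m6}

{m2, m3, m4, m5, m6}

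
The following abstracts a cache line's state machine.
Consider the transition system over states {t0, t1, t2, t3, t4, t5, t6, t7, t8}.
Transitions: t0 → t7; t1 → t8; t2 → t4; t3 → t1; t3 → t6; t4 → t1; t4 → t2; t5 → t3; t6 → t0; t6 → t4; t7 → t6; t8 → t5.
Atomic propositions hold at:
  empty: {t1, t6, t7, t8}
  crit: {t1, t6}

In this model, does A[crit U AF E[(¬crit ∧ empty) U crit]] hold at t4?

No

Sat(¬crit) = {t0, t2, t3, t4, t5, t7, t8}
Sat(¬crit ∧ empty) = {t7, t8}
E[(¬crit ∧ empty) U crit]: least fixpoint, start Z0 = Sat(crit) = {t1, t6}, add states in Sat(¬crit ∧ empty) with some successor in Z. Z1 = {t1, t6, t7}; fixed.
Sat(E[(¬crit ∧ empty) U crit]) = {t1, t6, t7}
AF E[(¬crit ∧ empty) U crit]: least fixpoint, start Z0 = {t1, t6, t7}, add states with every successor in Z. Z1 = {t0, t1, t3, t6, t7}; Z2 = {t0, t1, t3, t5, t6, t7}; Z3 = {t0, t1, t3, t5, t6, t7, t8}; fixed.
Sat(AF E[(¬crit ∧ empty) U crit]) = {t0, t1, t3, t5, t6, t7, t8}
A[crit U AF E[(¬crit ∧ empty) U crit]]: least fixpoint, start Z0 = Sat(AF E[(¬crit ∧ empty) U crit]) = {t0, t1, t3, t5, t6, t7, t8}, add states in Sat(crit) with every successor in Z. Already a fixed point.
Sat(A[crit U AF E[(¬crit ∧ empty) U crit]]) = {t0, t1, t3, t5, t6, t7, t8}
t4 ∉ Sat(A[crit U AF E[(¬crit ∧ empty) U crit]]) = {t0, t1, t3, t5, t6, t7, t8}, so the formula does not hold at t4.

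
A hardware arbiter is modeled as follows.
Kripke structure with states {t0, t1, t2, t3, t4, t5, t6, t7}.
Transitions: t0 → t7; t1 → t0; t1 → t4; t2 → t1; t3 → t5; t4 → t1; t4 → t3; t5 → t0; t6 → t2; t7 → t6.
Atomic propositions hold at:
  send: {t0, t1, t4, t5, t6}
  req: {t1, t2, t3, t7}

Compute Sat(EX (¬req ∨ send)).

Sat(¬req) = {t0, t4, t5, t6}
Sat(¬req ∨ send) = {t0, t1, t4, t5, t6}
Sat(EX (¬req ∨ send)) = {s : some successor in {t0, t1, t4, t5, t6}} = {t1, t2, t3, t4, t5, t7}

{t1, t2, t3, t4, t5, t7}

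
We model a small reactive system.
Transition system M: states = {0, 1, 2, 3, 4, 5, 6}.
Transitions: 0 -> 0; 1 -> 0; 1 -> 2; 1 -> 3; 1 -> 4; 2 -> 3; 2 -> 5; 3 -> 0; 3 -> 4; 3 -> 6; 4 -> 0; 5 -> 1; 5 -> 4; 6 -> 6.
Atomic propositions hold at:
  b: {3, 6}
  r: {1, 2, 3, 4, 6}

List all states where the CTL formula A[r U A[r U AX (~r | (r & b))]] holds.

Sat(~r) = {0, 5}
Sat(r & b) = {3, 6}
Sat(~r | (r & b)) = {0, 3, 5, 6}
Sat(AX (~r | (r & b))) = {s : every successor in {0, 3, 5, 6}} = {0, 2, 4, 6}
A[r U AX (~r | (r & b))]: least fixpoint, start Z0 = Sat(AX (~r | (r & b))) = {0, 2, 4, 6}, add states in Sat(r) with every successor in Z. Z1 = {0, 2, 3, 4, 6}; Z2 = {0, 1, 2, 3, 4, 6}; fixed.
Sat(A[r U AX (~r | (r & b))]) = {0, 1, 2, 3, 4, 6}
A[r U A[r U AX (~r | (r & b))]]: least fixpoint, start Z0 = Sat(A[r U AX (~r | (r & b))]) = {0, 1, 2, 3, 4, 6}, add states in Sat(r) with every successor in Z. Already a fixed point.
Sat(A[r U A[r U AX (~r | (r & b))]]) = {0, 1, 2, 3, 4, 6}

{0, 1, 2, 3, 4, 6}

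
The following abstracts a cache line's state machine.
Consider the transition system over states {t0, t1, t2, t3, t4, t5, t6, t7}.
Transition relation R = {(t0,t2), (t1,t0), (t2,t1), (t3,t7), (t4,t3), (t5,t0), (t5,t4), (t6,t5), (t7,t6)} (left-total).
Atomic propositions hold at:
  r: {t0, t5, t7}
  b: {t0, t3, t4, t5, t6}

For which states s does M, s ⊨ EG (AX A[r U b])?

A[r U b]: least fixpoint, start Z0 = Sat(b) = {t0, t3, t4, t5, t6}, add states in Sat(r) with every successor in Z. Z1 = {t0, t3, t4, t5, t6, t7}; fixed.
Sat(A[r U b]) = {t0, t3, t4, t5, t6, t7}
Sat(AX A[r U b]) = {s : every successor in {t0, t3, t4, t5, t6, t7}} = {t1, t3, t4, t5, t6, t7}
EG (AX A[r U b]): greatest fixpoint, start Z0 = {t1, t3, t4, t5, t6, t7}, keep only states in Sat with some successor in Z. Z1 = {t3, t4, t5, t6, t7}; fixed.
Sat(EG (AX A[r U b])) = {t3, t4, t5, t6, t7}

{t3, t4, t5, t6, t7}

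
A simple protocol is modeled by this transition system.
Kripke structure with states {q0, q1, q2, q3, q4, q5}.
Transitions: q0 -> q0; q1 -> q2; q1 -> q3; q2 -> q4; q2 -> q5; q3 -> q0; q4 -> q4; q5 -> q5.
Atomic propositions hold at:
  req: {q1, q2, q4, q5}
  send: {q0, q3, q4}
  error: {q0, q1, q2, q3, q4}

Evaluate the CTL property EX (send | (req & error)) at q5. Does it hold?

No

Sat(req & error) = {q1, q2, q4}
Sat(send | (req & error)) = {q0, q1, q2, q3, q4}
Sat(EX (send | (req & error))) = {s : some successor in {q0, q1, q2, q3, q4}} = {q0, q1, q2, q3, q4}
q5 ∉ Sat(EX (send | (req & error))) = {q0, q1, q2, q3, q4}, so the formula does not hold at q5.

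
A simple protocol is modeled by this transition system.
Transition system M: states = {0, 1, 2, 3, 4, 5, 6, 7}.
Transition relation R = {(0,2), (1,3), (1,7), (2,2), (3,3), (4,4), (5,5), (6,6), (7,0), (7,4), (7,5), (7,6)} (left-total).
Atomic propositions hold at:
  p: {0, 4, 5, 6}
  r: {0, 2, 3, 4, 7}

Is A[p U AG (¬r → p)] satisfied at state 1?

Sat(¬r) = {1, 5, 6}
Sat(¬r → p) = {0, 2, 3, 4, 5, 6, 7}
AG (¬r → p): greatest fixpoint, start Z0 = {0, 2, 3, 4, 5, 6, 7}, keep only states in Sat with every successor in Z. Already a fixed point.
Sat(AG (¬r → p)) = {0, 2, 3, 4, 5, 6, 7}
A[p U AG (¬r → p)]: least fixpoint, start Z0 = Sat(AG (¬r → p)) = {0, 2, 3, 4, 5, 6, 7}, add states in Sat(p) with every successor in Z. Already a fixed point.
Sat(A[p U AG (¬r → p)]) = {0, 2, 3, 4, 5, 6, 7}
1 ∉ Sat(A[p U AG (¬r → p)]) = {0, 2, 3, 4, 5, 6, 7}, so the formula does not hold at 1.

No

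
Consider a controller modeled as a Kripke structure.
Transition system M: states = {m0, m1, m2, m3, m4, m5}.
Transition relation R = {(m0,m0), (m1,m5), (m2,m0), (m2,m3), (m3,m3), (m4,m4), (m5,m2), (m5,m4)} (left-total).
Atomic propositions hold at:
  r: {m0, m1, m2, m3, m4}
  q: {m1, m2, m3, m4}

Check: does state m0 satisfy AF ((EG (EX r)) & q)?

No

Sat(EX r) = {s : some successor in {m0, m1, m2, m3, m4}} = {m0, m2, m3, m4, m5}
EG (EX r): greatest fixpoint, start Z0 = {m0, m2, m3, m4, m5}, keep only states in Sat with some successor in Z. Already a fixed point.
Sat(EG (EX r)) = {m0, m2, m3, m4, m5}
Sat((EG (EX r)) & q) = {m2, m3, m4}
AF ((EG (EX r)) & q): least fixpoint, start Z0 = {m2, m3, m4}, add states with every successor in Z. Z1 = {m2, m3, m4, m5}; Z2 = {m1, m2, m3, m4, m5}; fixed.
Sat(AF ((EG (EX r)) & q)) = {m1, m2, m3, m4, m5}
m0 ∉ Sat(AF ((EG (EX r)) & q)) = {m1, m2, m3, m4, m5}, so the formula does not hold at m0.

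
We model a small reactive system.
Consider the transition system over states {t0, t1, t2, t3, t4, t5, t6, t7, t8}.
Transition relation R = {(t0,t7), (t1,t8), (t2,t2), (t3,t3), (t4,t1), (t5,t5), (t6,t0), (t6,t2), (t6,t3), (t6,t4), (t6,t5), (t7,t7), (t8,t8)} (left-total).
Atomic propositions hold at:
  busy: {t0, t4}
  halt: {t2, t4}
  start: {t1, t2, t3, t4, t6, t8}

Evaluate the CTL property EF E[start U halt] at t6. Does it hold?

Yes

E[start U halt]: least fixpoint, start Z0 = Sat(halt) = {t2, t4}, add states in Sat(start) with some successor in Z. Z1 = {t2, t4, t6}; fixed.
Sat(E[start U halt]) = {t2, t4, t6}
EF E[start U halt]: least fixpoint, start Z0 = {t2, t4, t6}, add states with some successor in Z. Already a fixed point.
Sat(EF E[start U halt]) = {t2, t4, t6}
t6 ∈ Sat(EF E[start U halt]) = {t2, t4, t6}, so the formula holds at t6.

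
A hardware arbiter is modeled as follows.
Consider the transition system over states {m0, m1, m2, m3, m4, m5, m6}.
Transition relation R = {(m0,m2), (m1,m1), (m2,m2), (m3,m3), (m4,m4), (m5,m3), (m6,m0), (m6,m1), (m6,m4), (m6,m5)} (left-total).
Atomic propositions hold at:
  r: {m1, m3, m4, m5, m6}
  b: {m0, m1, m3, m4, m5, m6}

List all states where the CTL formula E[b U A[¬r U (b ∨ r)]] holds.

{m0, m1, m3, m4, m5, m6}

Sat(¬r) = {m0, m2}
Sat(b ∨ r) = {m0, m1, m3, m4, m5, m6}
A[¬r U (b ∨ r)]: least fixpoint, start Z0 = Sat((b ∨ r)) = {m0, m1, m3, m4, m5, m6}, add states in Sat(¬r) with every successor in Z. Already a fixed point.
Sat(A[¬r U (b ∨ r)]) = {m0, m1, m3, m4, m5, m6}
E[b U A[¬r U (b ∨ r)]]: least fixpoint, start Z0 = Sat(A[¬r U (b ∨ r)]) = {m0, m1, m3, m4, m5, m6}, add states in Sat(b) with some successor in Z. Already a fixed point.
Sat(E[b U A[¬r U (b ∨ r)]]) = {m0, m1, m3, m4, m5, m6}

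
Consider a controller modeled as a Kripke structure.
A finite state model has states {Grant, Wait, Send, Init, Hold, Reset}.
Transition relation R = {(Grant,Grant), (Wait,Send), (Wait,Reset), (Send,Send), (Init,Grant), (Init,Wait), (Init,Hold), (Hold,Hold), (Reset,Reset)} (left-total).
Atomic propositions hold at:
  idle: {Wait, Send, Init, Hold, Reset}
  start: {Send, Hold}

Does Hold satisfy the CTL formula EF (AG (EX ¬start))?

No

Sat(¬start) = {Grant, Wait, Init, Reset}
Sat(EX ¬start) = {s : some successor in {Grant, Wait, Init, Reset}} = {Grant, Wait, Init, Reset}
AG (EX ¬start): greatest fixpoint, start Z0 = {Grant, Wait, Init, Reset}, keep only states in Sat with every successor in Z. Z1 = {Grant, Reset}; fixed.
Sat(AG (EX ¬start)) = {Grant, Reset}
EF (AG (EX ¬start)): least fixpoint, start Z0 = {Grant, Reset}, add states with some successor in Z. Z1 = {Grant, Wait, Init, Reset}; fixed.
Sat(EF (AG (EX ¬start))) = {Grant, Wait, Init, Reset}
Hold ∉ Sat(EF (AG (EX ¬start))) = {Grant, Wait, Init, Reset}, so the formula does not hold at Hold.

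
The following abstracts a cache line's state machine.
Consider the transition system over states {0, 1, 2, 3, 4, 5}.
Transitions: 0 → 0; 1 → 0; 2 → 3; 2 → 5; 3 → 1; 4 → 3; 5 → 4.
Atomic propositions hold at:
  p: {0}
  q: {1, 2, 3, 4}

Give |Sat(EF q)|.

5

EF q: least fixpoint, start Z0 = {1, 2, 3, 4}, add states with some successor in Z. Z1 = {1, 2, 3, 4, 5}; fixed.
Sat(EF q) = {1, 2, 3, 4, 5}
|Sat(EF q)| = |{1, 2, 3, 4, 5}| = 5.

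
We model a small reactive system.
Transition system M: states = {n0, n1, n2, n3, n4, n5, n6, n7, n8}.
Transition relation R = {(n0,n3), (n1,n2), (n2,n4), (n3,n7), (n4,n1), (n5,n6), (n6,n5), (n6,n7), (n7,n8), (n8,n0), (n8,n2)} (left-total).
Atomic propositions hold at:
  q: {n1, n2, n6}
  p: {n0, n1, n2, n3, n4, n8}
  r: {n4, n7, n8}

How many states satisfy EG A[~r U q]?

2

Sat(~r) = {n0, n1, n2, n3, n5, n6}
A[~r U q]: least fixpoint, start Z0 = Sat(q) = {n1, n2, n6}, add states in Sat(~r) with every successor in Z. Z1 = {n1, n2, n5, n6}; fixed.
Sat(A[~r U q]) = {n1, n2, n5, n6}
EG A[~r U q]: greatest fixpoint, start Z0 = {n1, n2, n5, n6}, keep only states in Sat with some successor in Z. Z1 = {n1, n5, n6}; Z2 = {n5, n6}; fixed.
Sat(EG A[~r U q]) = {n5, n6}
|Sat(EG A[~r U q])| = |{n5, n6}| = 2.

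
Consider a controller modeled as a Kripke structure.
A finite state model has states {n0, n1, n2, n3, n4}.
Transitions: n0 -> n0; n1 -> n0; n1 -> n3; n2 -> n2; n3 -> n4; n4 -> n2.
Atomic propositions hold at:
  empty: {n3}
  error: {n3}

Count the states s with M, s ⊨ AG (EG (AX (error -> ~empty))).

4

Sat(~empty) = {n0, n1, n2, n4}
Sat(error -> ~empty) = {n0, n1, n2, n4}
Sat(AX (error -> ~empty)) = {s : every successor in {n0, n1, n2, n4}} = {n0, n2, n3, n4}
EG (AX (error -> ~empty)): greatest fixpoint, start Z0 = {n0, n2, n3, n4}, keep only states in Sat with some successor in Z. Already a fixed point.
Sat(EG (AX (error -> ~empty))) = {n0, n2, n3, n4}
AG (EG (AX (error -> ~empty))): greatest fixpoint, start Z0 = {n0, n2, n3, n4}, keep only states in Sat with every successor in Z. Already a fixed point.
Sat(AG (EG (AX (error -> ~empty)))) = {n0, n2, n3, n4}
|Sat(AG (EG (AX (error -> ~empty))))| = |{n0, n2, n3, n4}| = 4.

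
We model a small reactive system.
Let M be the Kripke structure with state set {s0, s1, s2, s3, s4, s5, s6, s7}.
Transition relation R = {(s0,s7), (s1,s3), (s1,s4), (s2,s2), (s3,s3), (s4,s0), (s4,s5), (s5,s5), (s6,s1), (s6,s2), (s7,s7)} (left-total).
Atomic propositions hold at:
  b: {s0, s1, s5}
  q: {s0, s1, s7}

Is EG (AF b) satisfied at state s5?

AF b: least fixpoint, start Z0 = {s0, s1, s5}, add states with every successor in Z. Z1 = {s0, s1, s4, s5}; fixed.
Sat(AF b) = {s0, s1, s4, s5}
EG (AF b): greatest fixpoint, start Z0 = {s0, s1, s4, s5}, keep only states in Sat with some successor in Z. Z1 = {s1, s4, s5}; fixed.
Sat(EG (AF b)) = {s1, s4, s5}
s5 ∈ Sat(EG (AF b)) = {s1, s4, s5}, so the formula holds at s5.

Yes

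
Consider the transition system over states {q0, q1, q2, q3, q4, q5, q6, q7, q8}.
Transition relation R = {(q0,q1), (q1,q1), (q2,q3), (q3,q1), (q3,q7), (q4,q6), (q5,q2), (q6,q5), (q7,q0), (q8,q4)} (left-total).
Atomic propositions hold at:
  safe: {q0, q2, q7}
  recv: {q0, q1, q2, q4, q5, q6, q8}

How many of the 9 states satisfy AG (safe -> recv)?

Sat(safe -> recv) = {q0, q1, q2, q3, q4, q5, q6, q8}
AG (safe -> recv): greatest fixpoint, start Z0 = {q0, q1, q2, q3, q4, q5, q6, q8}, keep only states in Sat with every successor in Z. Z1 = {q0, q1, q2, q4, q5, q6, q8}; Z2 = {q0, q1, q4, q5, q6, q8}; Z3 = {q0, q1, q4, q6, q8}; Z4 = {q0, q1, q4, q8}; Z5 = {q0, q1, q8}; Z6 = {q0, q1}; fixed.
Sat(AG (safe -> recv)) = {q0, q1}
|Sat(AG (safe -> recv))| = |{q0, q1}| = 2.

2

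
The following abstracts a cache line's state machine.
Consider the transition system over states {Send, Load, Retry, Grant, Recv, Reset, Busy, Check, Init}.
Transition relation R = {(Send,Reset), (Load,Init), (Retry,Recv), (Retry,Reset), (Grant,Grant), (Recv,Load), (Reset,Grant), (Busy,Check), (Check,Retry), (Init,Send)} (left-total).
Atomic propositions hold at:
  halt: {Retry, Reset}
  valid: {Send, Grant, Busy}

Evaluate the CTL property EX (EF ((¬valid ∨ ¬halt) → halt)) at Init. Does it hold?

Yes

Sat(¬valid) = {Load, Retry, Recv, Reset, Check, Init}
Sat(¬halt) = {Send, Load, Grant, Recv, Busy, Check, Init}
Sat(¬valid ∨ ¬halt) = {Send, Load, Retry, Grant, Recv, Reset, Busy, Check, Init}
Sat((¬valid ∨ ¬halt) → halt) = {Retry, Reset}
EF ((¬valid ∨ ¬halt) → halt): least fixpoint, start Z0 = {Retry, Reset}, add states with some successor in Z. Z1 = {Send, Retry, Reset, Check}; Z2 = {Send, Retry, Reset, Busy, Check, Init}; Z3 = {Send, Load, Retry, Reset, Busy, Check, Init}; Z4 = {Send, Load, Retry, Recv, Reset, Busy, Check, Init}; fixed.
Sat(EF ((¬valid ∨ ¬halt) → halt)) = {Send, Load, Retry, Recv, Reset, Busy, Check, Init}
Sat(EX (EF ((¬valid ∨ ¬halt) → halt))) = {s : some successor in {Send, Load, Retry, Recv, Reset, Busy, Check, Init}} = {Send, Load, Retry, Recv, Busy, Check, Init}
Init ∈ Sat(EX (EF ((¬valid ∨ ¬halt) → halt))) = {Send, Load, Retry, Recv, Busy, Check, Init}, so the formula holds at Init.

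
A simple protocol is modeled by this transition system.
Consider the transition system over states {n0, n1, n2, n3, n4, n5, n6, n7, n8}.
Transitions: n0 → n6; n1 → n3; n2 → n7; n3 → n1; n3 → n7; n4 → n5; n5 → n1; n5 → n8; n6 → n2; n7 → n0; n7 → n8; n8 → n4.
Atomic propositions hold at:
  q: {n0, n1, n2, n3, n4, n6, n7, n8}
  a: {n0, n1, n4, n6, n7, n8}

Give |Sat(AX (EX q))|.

Sat(EX q) = {s : some successor in {n0, n1, n2, n3, n4, n6, n7, n8}} = {n0, n1, n2, n3, n5, n6, n7, n8}
Sat(AX (EX q)) = {s : every successor in {n0, n1, n2, n3, n5, n6, n7, n8}} = {n0, n1, n2, n3, n4, n5, n6, n7}
|Sat(AX (EX q))| = |{n0, n1, n2, n3, n4, n5, n6, n7}| = 8.

8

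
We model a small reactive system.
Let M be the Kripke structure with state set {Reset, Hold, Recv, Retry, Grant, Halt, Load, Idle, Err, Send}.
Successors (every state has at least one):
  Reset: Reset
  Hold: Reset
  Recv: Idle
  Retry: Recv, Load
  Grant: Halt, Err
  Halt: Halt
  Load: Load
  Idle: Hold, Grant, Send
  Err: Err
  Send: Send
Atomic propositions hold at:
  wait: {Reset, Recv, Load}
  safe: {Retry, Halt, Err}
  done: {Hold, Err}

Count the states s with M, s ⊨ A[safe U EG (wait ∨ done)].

4

Sat(wait ∨ done) = {Reset, Hold, Recv, Load, Err}
EG (wait ∨ done): greatest fixpoint, start Z0 = {Reset, Hold, Recv, Load, Err}, keep only states in Sat with some successor in Z. Z1 = {Reset, Hold, Load, Err}; fixed.
Sat(EG (wait ∨ done)) = {Reset, Hold, Load, Err}
A[safe U EG (wait ∨ done)]: least fixpoint, start Z0 = Sat(EG (wait ∨ done)) = {Reset, Hold, Load, Err}, add states in Sat(safe) with every successor in Z. Already a fixed point.
Sat(A[safe U EG (wait ∨ done)]) = {Reset, Hold, Load, Err}
|Sat(A[safe U EG (wait ∨ done)])| = |{Reset, Hold, Load, Err}| = 4.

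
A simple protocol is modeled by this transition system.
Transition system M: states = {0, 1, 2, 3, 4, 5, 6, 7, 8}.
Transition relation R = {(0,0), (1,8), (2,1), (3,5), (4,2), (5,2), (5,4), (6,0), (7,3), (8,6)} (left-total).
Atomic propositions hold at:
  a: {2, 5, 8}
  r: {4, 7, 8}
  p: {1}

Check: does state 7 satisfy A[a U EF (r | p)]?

Sat(r | p) = {1, 4, 7, 8}
EF (r | p): least fixpoint, start Z0 = {1, 4, 7, 8}, add states with some successor in Z. Z1 = {1, 2, 4, 5, 7, 8}; Z2 = {1, 2, 3, 4, 5, 7, 8}; fixed.
Sat(EF (r | p)) = {1, 2, 3, 4, 5, 7, 8}
A[a U EF (r | p)]: least fixpoint, start Z0 = Sat(EF (r | p)) = {1, 2, 3, 4, 5, 7, 8}, add states in Sat(a) with every successor in Z. Already a fixed point.
Sat(A[a U EF (r | p)]) = {1, 2, 3, 4, 5, 7, 8}
7 ∈ Sat(A[a U EF (r | p)]) = {1, 2, 3, 4, 5, 7, 8}, so the formula holds at 7.

Yes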